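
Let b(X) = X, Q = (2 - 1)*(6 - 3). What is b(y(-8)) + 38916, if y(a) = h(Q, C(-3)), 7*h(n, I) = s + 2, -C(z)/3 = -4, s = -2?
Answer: 38916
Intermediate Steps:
C(z) = 12 (C(z) = -3*(-4) = 12)
Q = 3 (Q = 1*3 = 3)
h(n, I) = 0 (h(n, I) = (-2 + 2)/7 = (⅐)*0 = 0)
y(a) = 0
b(y(-8)) + 38916 = 0 + 38916 = 38916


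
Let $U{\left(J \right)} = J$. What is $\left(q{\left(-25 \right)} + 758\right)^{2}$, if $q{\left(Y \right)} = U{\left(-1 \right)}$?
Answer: $573049$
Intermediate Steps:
$q{\left(Y \right)} = -1$
$\left(q{\left(-25 \right)} + 758\right)^{2} = \left(-1 + 758\right)^{2} = 757^{2} = 573049$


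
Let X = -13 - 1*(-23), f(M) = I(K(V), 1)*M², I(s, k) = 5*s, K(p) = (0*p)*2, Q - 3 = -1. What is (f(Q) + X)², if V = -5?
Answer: 100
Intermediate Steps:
Q = 2 (Q = 3 - 1 = 2)
K(p) = 0 (K(p) = 0*2 = 0)
f(M) = 0 (f(M) = (5*0)*M² = 0*M² = 0)
X = 10 (X = -13 + 23 = 10)
(f(Q) + X)² = (0 + 10)² = 10² = 100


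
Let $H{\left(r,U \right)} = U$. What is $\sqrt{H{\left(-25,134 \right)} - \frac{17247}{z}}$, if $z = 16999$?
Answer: $\frac{\sqrt{38428262381}}{16999} \approx 11.532$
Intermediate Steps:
$\sqrt{H{\left(-25,134 \right)} - \frac{17247}{z}} = \sqrt{134 - \frac{17247}{16999}} = \sqrt{\frac{2260619}{16999}} = \frac{\sqrt{38428262381}}{16999}$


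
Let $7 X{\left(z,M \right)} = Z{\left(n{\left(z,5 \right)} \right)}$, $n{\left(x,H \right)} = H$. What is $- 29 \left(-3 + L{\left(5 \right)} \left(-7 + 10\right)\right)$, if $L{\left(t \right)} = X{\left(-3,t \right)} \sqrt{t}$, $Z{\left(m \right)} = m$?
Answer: $87 - \frac{435 \sqrt{5}}{7} \approx -51.956$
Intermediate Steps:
$X{\left(z,M \right)} = \frac{5}{7}$ ($X{\left(z,M \right)} = \frac{1}{7} \cdot 5 = \frac{5}{7}$)
$L{\left(t \right)} = \frac{5 \sqrt{t}}{7}$
$- 29 \left(-3 + L{\left(5 \right)} \left(-7 + 10\right)\right) = - 29 \left(-3 + \frac{5 \sqrt{5}}{7} \left(-7 + 10\right)\right) = - 29 \left(-3 + \frac{5 \sqrt{5}}{7} \cdot 3\right) = - 29 \left(-3 + \frac{15 \sqrt{5}}{7}\right) = 87 - \frac{435 \sqrt{5}}{7}$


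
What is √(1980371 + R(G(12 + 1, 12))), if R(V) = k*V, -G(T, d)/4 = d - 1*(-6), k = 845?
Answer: √1919531 ≈ 1385.5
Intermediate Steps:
G(T, d) = -24 - 4*d (G(T, d) = -4*(d - 1*(-6)) = -4*(d + 6) = -4*(6 + d) = -24 - 4*d)
R(V) = 845*V
√(1980371 + R(G(12 + 1, 12))) = √(1980371 + 845*(-24 - 4*12)) = √(1980371 + 845*(-24 - 48)) = √(1980371 + 845*(-72)) = √(1980371 - 60840) = √1919531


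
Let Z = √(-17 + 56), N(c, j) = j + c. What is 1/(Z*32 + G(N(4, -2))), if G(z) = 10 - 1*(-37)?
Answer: -47/37727 + 32*√39/37727 ≈ 0.0040512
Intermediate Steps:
N(c, j) = c + j
Z = √39 ≈ 6.2450
G(z) = 47 (G(z) = 10 + 37 = 47)
1/(Z*32 + G(N(4, -2))) = 1/(√39*32 + 47) = 1/(32*√39 + 47) = 1/(47 + 32*√39)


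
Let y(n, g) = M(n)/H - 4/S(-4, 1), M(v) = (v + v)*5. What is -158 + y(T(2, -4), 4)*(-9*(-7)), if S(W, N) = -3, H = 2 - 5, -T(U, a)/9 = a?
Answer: -7634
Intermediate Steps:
M(v) = 10*v (M(v) = (2*v)*5 = 10*v)
T(U, a) = -9*a
H = -3
y(n, g) = 4/3 - 10*n/3 (y(n, g) = (10*n)/(-3) - 4/(-3) = (10*n)*(-⅓) - 4*(-⅓) = -10*n/3 + 4/3 = 4/3 - 10*n/3)
-158 + y(T(2, -4), 4)*(-9*(-7)) = -158 + (4/3 - (-30)*(-4))*(-9*(-7)) = -158 + (4/3 - 10/3*36)*63 = -158 + (4/3 - 120)*63 = -158 - 356/3*63 = -158 - 7476 = -7634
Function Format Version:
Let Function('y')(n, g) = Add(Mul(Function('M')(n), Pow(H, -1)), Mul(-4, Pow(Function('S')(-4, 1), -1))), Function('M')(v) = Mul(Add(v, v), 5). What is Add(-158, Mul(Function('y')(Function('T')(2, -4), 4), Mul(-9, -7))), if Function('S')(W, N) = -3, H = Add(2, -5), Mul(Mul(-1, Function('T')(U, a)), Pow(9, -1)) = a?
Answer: -7634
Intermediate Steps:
Function('M')(v) = Mul(10, v) (Function('M')(v) = Mul(Mul(2, v), 5) = Mul(10, v))
Function('T')(U, a) = Mul(-9, a)
H = -3
Function('y')(n, g) = Add(Rational(4, 3), Mul(Rational(-10, 3), n)) (Function('y')(n, g) = Add(Mul(Mul(10, n), Pow(-3, -1)), Mul(-4, Pow(-3, -1))) = Add(Mul(Mul(10, n), Rational(-1, 3)), Mul(-4, Rational(-1, 3))) = Add(Mul(Rational(-10, 3), n), Rational(4, 3)) = Add(Rational(4, 3), Mul(Rational(-10, 3), n)))
Add(-158, Mul(Function('y')(Function('T')(2, -4), 4), Mul(-9, -7))) = Add(-158, Mul(Add(Rational(4, 3), Mul(Rational(-10, 3), Mul(-9, -4))), Mul(-9, -7))) = Add(-158, Mul(Add(Rational(4, 3), Mul(Rational(-10, 3), 36)), 63)) = Add(-158, Mul(Add(Rational(4, 3), -120), 63)) = Add(-158, Mul(Rational(-356, 3), 63)) = Add(-158, -7476) = -7634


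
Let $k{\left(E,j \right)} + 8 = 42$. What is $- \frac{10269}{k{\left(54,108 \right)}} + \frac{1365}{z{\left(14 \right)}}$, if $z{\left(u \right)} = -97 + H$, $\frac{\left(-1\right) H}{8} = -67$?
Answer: $- \frac{4461681}{14926} \approx -298.92$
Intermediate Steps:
$H = 536$ ($H = \left(-8\right) \left(-67\right) = 536$)
$k{\left(E,j \right)} = 34$ ($k{\left(E,j \right)} = -8 + 42 = 34$)
$z{\left(u \right)} = 439$ ($z{\left(u \right)} = -97 + 536 = 439$)
$- \frac{10269}{k{\left(54,108 \right)}} + \frac{1365}{z{\left(14 \right)}} = - \frac{10269}{34} + \frac{1365}{439} = - \frac{4461681}{14926}$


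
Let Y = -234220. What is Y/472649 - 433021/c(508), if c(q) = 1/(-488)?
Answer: 99877467768732/472649 ≈ 2.1131e+8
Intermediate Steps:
c(q) = -1/488
Y/472649 - 433021/c(508) = -234220/472649 - 433021/(-1/488) = -234220*1/472649 - 433021*(-488) = -234220/472649 + 211314248 = 99877467768732/472649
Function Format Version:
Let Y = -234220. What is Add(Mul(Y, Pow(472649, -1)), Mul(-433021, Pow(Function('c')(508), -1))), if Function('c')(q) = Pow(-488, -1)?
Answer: Rational(99877467768732, 472649) ≈ 2.1131e+8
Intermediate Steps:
Function('c')(q) = Rational(-1, 488)
Add(Mul(Y, Pow(472649, -1)), Mul(-433021, Pow(Function('c')(508), -1))) = Add(Mul(-234220, Pow(472649, -1)), Mul(-433021, Pow(Rational(-1, 488), -1))) = Add(Mul(-234220, Rational(1, 472649)), Mul(-433021, -488)) = Add(Rational(-234220, 472649), 211314248) = Rational(99877467768732, 472649)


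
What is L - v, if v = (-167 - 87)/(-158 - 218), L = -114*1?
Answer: -21559/188 ≈ -114.68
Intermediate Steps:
L = -114
v = 127/188 (v = -254/(-376) = -254*(-1/376) = 127/188 ≈ 0.67553)
L - v = -114 - 1*127/188 = -114 - 127/188 = -21559/188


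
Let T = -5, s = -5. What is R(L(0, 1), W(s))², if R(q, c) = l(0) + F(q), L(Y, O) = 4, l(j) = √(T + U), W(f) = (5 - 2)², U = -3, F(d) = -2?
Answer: 4*(1 - I*√2)² ≈ -4.0 - 11.314*I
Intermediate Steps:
W(f) = 9 (W(f) = 3² = 9)
l(j) = 2*I*√2 (l(j) = √(-5 - 3) = √(-8) = 2*I*√2)
R(q, c) = -2 + 2*I*√2 (R(q, c) = 2*I*√2 - 2 = -2 + 2*I*√2)
R(L(0, 1), W(s))² = (-2 + 2*I*√2)²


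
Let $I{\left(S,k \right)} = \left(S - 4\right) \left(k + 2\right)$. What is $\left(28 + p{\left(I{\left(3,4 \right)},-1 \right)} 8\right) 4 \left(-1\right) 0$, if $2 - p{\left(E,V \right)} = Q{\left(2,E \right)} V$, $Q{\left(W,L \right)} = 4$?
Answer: $0$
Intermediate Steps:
$I{\left(S,k \right)} = \left(-4 + S\right) \left(2 + k\right)$
$p{\left(E,V \right)} = 2 - 4 V$
$\left(28 + p{\left(I{\left(3,4 \right)},-1 \right)} 8\right) 4 \left(-1\right) 0 = \left(28 + \left(2 - -4\right) 8\right) 4 \left(-1\right) 0 = \left(28 + \left(2 + 4\right) 8\right) \left(\left(-4\right) 0\right) = \left(28 + 6 \cdot 8\right) 0 = \left(28 + 48\right) 0 = 76 \cdot 0 = 0$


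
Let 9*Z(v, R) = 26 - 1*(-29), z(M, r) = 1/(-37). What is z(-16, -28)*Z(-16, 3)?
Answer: -55/333 ≈ -0.16517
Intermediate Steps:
z(M, r) = -1/37
Z(v, R) = 55/9 (Z(v, R) = (26 - 1*(-29))/9 = (26 + 29)/9 = (1/9)*55 = 55/9)
z(-16, -28)*Z(-16, 3) = -1/37*55/9 = -55/333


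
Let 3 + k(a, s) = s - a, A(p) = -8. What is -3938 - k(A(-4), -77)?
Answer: -3866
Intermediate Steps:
k(a, s) = -3 + s - a (k(a, s) = -3 + (s - a) = -3 + s - a)
-3938 - k(A(-4), -77) = -3938 - (-3 - 77 - 1*(-8)) = -3938 - (-3 - 77 + 8) = -3938 - 1*(-72) = -3938 + 72 = -3866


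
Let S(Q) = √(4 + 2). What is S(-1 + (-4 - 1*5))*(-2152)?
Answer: -2152*√6 ≈ -5271.3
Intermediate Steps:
S(Q) = √6
S(-1 + (-4 - 1*5))*(-2152) = √6*(-2152) = -2152*√6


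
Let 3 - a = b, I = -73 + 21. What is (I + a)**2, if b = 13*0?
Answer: 2401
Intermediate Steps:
b = 0
I = -52
a = 3 (a = 3 - 1*0 = 3 + 0 = 3)
(I + a)**2 = (-52 + 3)**2 = (-49)**2 = 2401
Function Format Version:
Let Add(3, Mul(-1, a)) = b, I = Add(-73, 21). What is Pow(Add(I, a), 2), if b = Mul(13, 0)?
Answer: 2401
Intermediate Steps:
b = 0
I = -52
a = 3 (a = Add(3, Mul(-1, 0)) = Add(3, 0) = 3)
Pow(Add(I, a), 2) = Pow(Add(-52, 3), 2) = Pow(-49, 2) = 2401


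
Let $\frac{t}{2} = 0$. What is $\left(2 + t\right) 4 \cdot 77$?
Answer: $616$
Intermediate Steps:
$t = 0$ ($t = 2 \cdot 0 = 0$)
$\left(2 + t\right) 4 \cdot 77 = \left(2 + 0\right) 4 \cdot 77 = 2 \cdot 4 \cdot 77 = 8 \cdot 77 = 616$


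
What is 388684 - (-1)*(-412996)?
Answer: -24312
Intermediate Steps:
388684 - (-1)*(-412996) = 388684 - 1*412996 = 388684 - 412996 = -24312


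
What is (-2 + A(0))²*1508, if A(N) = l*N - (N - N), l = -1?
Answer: 6032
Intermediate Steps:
A(N) = -N (A(N) = -N - (N - N) = -N - 1*0 = -N + 0 = -N)
(-2 + A(0))²*1508 = (-2 - 1*0)²*1508 = (-2 + 0)²*1508 = (-2)²*1508 = 4*1508 = 6032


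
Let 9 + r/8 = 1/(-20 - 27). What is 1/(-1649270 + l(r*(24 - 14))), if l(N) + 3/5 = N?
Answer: -235/387748191 ≈ -6.0606e-7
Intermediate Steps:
r = -3392/47 (r = -72 + 8/(-20 - 27) = -72 + 8/(-47) = -72 + 8*(-1/47) = -72 - 8/47 = -3392/47 ≈ -72.170)
l(N) = -⅗ + N
1/(-1649270 + l(r*(24 - 14))) = 1/(-1649270 + (-⅗ - 3392*(24 - 14)/47)) = 1/(-1649270 + (-⅗ - 3392/47*10)) = 1/(-1649270 + (-⅗ - 33920/47)) = 1/(-1649270 - 169741/235) = 1/(-387748191/235) = -235/387748191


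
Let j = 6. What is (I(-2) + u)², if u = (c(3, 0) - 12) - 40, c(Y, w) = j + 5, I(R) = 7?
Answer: 1156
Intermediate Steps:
c(Y, w) = 11 (c(Y, w) = 6 + 5 = 11)
u = -41 (u = (11 - 12) - 40 = -1 - 40 = -41)
(I(-2) + u)² = (7 - 41)² = (-34)² = 1156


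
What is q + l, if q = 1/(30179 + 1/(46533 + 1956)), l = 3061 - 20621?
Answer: -25696417733431/1463349532 ≈ -17560.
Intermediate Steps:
l = -17560
q = 48489/1463349532 (q = 1/(30179 + 1/48489) = 1/(1463349532/48489) = 48489/1463349532 ≈ 3.3136e-5)
q + l = 48489/1463349532 - 17560 = -25696417733431/1463349532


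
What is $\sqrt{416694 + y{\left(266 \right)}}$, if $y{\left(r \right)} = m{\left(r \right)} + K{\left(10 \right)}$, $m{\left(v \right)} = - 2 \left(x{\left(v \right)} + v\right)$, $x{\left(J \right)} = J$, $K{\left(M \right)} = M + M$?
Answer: $5 \sqrt{16626} \approx 644.71$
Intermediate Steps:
$K{\left(M \right)} = 2 M$
$m{\left(v \right)} = - 4 v$ ($m{\left(v \right)} = - 2 \left(v + v\right) = - 2 \cdot 2 v = - 4 v$)
$y{\left(r \right)} = 20 - 4 r$ ($y{\left(r \right)} = - 4 r + 2 \cdot 10 = - 4 r + 20 = 20 - 4 r$)
$\sqrt{416694 + y{\left(266 \right)}} = \sqrt{416694 + \left(20 - 1064\right)} = \sqrt{416694 - 1044} = \sqrt{415650} = 5 \sqrt{16626}$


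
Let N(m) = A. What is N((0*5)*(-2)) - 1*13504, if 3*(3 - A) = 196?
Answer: -40699/3 ≈ -13566.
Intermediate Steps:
A = -187/3 (A = 3 - ⅓*196 = 3 - 196/3 = -187/3 ≈ -62.333)
N(m) = -187/3
N((0*5)*(-2)) - 1*13504 = -187/3 - 1*13504 = -187/3 - 13504 = -40699/3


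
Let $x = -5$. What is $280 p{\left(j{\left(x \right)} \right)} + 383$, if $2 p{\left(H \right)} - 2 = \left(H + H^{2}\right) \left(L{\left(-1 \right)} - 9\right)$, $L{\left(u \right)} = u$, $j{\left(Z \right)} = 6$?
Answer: $-58137$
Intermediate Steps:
$p{\left(H \right)} = 1 - 5 H - 5 H^{2}$ ($p{\left(H \right)} = 1 + \frac{\left(H + H^{2}\right) \left(-1 - 9\right)}{2} = 1 + \frac{\left(H + H^{2}\right) \left(-10\right)}{2} = 1 + \frac{- 10 H - 10 H^{2}}{2} = 1 - \left(5 H + 5 H^{2}\right) = 1 - 5 H - 5 H^{2}$)
$280 p{\left(j{\left(x \right)} \right)} + 383 = 280 \left(1 - 30 - 5 \cdot 6^{2}\right) + 383 = 280 \left(1 - 30 - 180\right) + 383 = 280 \left(-209\right) + 383 = -58520 + 383 = -58137$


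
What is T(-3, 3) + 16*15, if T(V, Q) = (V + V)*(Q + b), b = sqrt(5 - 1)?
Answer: 210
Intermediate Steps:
b = 2 (b = sqrt(4) = 2)
T(V, Q) = 2*V*(2 + Q) (T(V, Q) = (V + V)*(Q + 2) = (2*V)*(2 + Q) = 2*V*(2 + Q))
T(-3, 3) + 16*15 = 2*(-3)*(2 + 3) + 16*15 = 2*(-3)*5 + 240 = -30 + 240 = 210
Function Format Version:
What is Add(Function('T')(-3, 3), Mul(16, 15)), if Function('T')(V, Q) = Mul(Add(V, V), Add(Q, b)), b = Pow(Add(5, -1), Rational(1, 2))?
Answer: 210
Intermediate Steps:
b = 2 (b = Pow(4, Rational(1, 2)) = 2)
Function('T')(V, Q) = Mul(2, V, Add(2, Q)) (Function('T')(V, Q) = Mul(Add(V, V), Add(Q, 2)) = Mul(Mul(2, V), Add(2, Q)) = Mul(2, V, Add(2, Q)))
Add(Function('T')(-3, 3), Mul(16, 15)) = Add(Mul(2, -3, Add(2, 3)), Mul(16, 15)) = Add(Mul(2, -3, 5), 240) = Add(-30, 240) = 210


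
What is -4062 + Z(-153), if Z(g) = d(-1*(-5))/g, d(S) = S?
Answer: -621491/153 ≈ -4062.0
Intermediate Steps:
Z(g) = 5/g (Z(g) = (-1*(-5))/g = 5/g)
-4062 + Z(-153) = -4062 + 5/(-153) = -4062 + 5*(-1/153) = -4062 - 5/153 = -621491/153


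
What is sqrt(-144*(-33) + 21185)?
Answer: sqrt(25937) ≈ 161.05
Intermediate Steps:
sqrt(-144*(-33) + 21185) = sqrt(4752 + 21185) = sqrt(25937)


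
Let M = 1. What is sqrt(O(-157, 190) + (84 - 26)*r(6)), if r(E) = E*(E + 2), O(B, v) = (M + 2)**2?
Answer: 7*sqrt(57) ≈ 52.849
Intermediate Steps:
O(B, v) = 9 (O(B, v) = (1 + 2)**2 = 3**2 = 9)
r(E) = E*(2 + E)
sqrt(O(-157, 190) + (84 - 26)*r(6)) = sqrt(9 + (84 - 26)*(6*(2 + 6))) = sqrt(9 + 58*(6*8)) = sqrt(9 + 58*48) = sqrt(9 + 2784) = sqrt(2793) = 7*sqrt(57)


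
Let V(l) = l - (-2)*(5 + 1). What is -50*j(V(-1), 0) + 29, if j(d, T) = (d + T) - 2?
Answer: -421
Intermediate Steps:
V(l) = 12 + l (V(l) = l - (-2)*6 = l - 1*(-12) = l + 12 = 12 + l)
j(d, T) = -2 + T + d (j(d, T) = (T + d) - 2 = -2 + T + d)
-50*j(V(-1), 0) + 29 = -50*(-2 + 0 + (12 - 1)) + 29 = -50*(-2 + 0 + 11) + 29 = -50*9 + 29 = -450 + 29 = -421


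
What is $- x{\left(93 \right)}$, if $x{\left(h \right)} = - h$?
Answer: $93$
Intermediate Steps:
$- x{\left(93 \right)} = - \left(-1\right) 93 = \left(-1\right) \left(-93\right) = 93$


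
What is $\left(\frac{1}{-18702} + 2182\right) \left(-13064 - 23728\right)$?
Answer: $- \frac{83411067572}{1039} \approx -8.028 \cdot 10^{7}$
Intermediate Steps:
$\left(\frac{1}{-18702} + 2182\right) \left(-13064 - 23728\right) = \left(- \frac{1}{18702} + 2182\right) \left(-36792\right) = \frac{40807763}{18702} \left(-36792\right) = - \frac{83411067572}{1039}$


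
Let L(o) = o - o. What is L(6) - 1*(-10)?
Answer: 10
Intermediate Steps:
L(o) = 0
L(6) - 1*(-10) = 0 - 1*(-10) = 0 + 10 = 10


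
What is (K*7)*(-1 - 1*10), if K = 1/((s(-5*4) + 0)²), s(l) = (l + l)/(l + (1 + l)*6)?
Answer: -345653/400 ≈ -864.13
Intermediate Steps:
s(l) = 2*l/(6 + 7*l) (s(l) = (2*l)/(l + (6 + 6*l)) = (2*l)/(6 + 7*l) = 2*l/(6 + 7*l))
K = 4489/400 (K = 1/((2*(-5*4)/(6 + 7*(-5*4)) + 0)²) = 1/((2*(-20)/(6 + 7*(-20)) + 0)²) = 1/((2*(-20)/(6 - 140) + 0)²) = 1/((2*(-20)/(-134) + 0)²) = 1/((2*(-20)*(-1/134) + 0)²) = 1/((20/67 + 0)²) = 1/((20/67)²) = 1/(400/4489) = 4489/400 ≈ 11.223)
(K*7)*(-1 - 1*10) = ((4489/400)*7)*(-1 - 1*10) = 31423*(-1 - 10)/400 = (31423/400)*(-11) = -345653/400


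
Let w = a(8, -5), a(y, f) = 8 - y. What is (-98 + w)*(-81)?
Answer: 7938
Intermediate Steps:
w = 0 (w = 8 - 1*8 = 8 - 8 = 0)
(-98 + w)*(-81) = (-98 + 0)*(-81) = -98*(-81) = 7938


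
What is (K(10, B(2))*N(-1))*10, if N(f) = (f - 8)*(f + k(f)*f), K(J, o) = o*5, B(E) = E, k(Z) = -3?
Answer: -1800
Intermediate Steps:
K(J, o) = 5*o
N(f) = -2*f*(-8 + f) (N(f) = (f - 8)*(f - 3*f) = (-8 + f)*(-2*f) = -2*f*(-8 + f))
(K(10, B(2))*N(-1))*10 = ((5*2)*(2*(-1)*(8 - 1*(-1))))*10 = (10*(2*(-1)*(8 + 1)))*10 = (10*(2*(-1)*9))*10 = (10*(-18))*10 = -180*10 = -1800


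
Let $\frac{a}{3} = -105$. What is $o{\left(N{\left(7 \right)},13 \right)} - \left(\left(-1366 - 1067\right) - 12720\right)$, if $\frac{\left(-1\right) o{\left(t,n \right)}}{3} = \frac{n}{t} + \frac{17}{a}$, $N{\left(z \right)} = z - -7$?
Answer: $\frac{3181579}{210} \approx 15150.0$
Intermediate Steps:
$N{\left(z \right)} = 7 + z$ ($N{\left(z \right)} = z + 7 = 7 + z$)
$a = -315$ ($a = 3 \left(-105\right) = -315$)
$o{\left(t,n \right)} = \frac{17}{105} - \frac{3 n}{t}$ ($o{\left(t,n \right)} = - 3 \left(\frac{n}{t} + \frac{17}{-315}\right) = - 3 \left(\frac{n}{t} + 17 \left(- \frac{1}{315}\right)\right) = - 3 \left(\frac{n}{t} - \frac{17}{315}\right) = - 3 \left(- \frac{17}{315} + \frac{n}{t}\right) = \frac{17}{105} - \frac{3 n}{t}$)
$o{\left(N{\left(7 \right)},13 \right)} - \left(\left(-1366 - 1067\right) - 12720\right) = \left(\frac{17}{105} - \frac{39}{7 + 7}\right) - \left(\left(-1366 - 1067\right) - 12720\right) = \left(\frac{17}{105} - \frac{39}{14}\right) - \left(-2433 - 12720\right) = \left(\frac{17}{105} - 39 \cdot \frac{1}{14}\right) - -15153 = \left(\frac{17}{105} - \frac{39}{14}\right) + 15153 = - \frac{551}{210} + 15153 = \frac{3181579}{210}$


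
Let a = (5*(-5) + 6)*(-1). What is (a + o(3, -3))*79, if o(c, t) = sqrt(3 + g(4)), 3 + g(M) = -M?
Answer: 1501 + 158*I ≈ 1501.0 + 158.0*I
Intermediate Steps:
g(M) = -3 - M
o(c, t) = 2*I (o(c, t) = sqrt(3 + (-3 - 1*4)) = sqrt(3 + (-3 - 4)) = sqrt(3 - 7) = sqrt(-4) = 2*I)
a = 19 (a = (-25 + 6)*(-1) = -19*(-1) = 19)
(a + o(3, -3))*79 = (19 + 2*I)*79 = 1501 + 158*I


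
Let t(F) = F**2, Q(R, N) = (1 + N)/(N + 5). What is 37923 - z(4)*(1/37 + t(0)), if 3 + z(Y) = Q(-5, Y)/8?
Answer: 101027083/2664 ≈ 37923.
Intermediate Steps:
Q(R, N) = (1 + N)/(5 + N)
z(Y) = -3 + (1 + Y)/(8*(5 + Y)) (z(Y) = -3 + ((1 + Y)/(5 + Y))/8 = -3 + ((1 + Y)/(5 + Y))*(1/8) = -3 + (1 + Y)/(8*(5 + Y)))
37923 - z(4)*(1/37 + t(0)) = 37923 - (-119 - 23*4)/(8*(5 + 4))*(1/37 + 0**2) = 37923 - (1/8)*(-119 - 92)/9*(1/37 + 0) = 37923 - (1/8)*(1/9)*(-211)/37 = 37923 - (-211)/(72*37) = 37923 - 1*(-211/2664) = 37923 + 211/2664 = 101027083/2664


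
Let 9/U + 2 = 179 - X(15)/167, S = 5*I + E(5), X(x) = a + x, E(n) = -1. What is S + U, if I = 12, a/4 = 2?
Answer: 1744127/29536 ≈ 59.051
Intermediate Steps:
a = 8 (a = 4*2 = 8)
X(x) = 8 + x
S = 59 (S = 5*12 - 1 = 60 - 1 = 59)
U = 1503/29536 (U = 9/(-2 + (179 - (8 + 15)/167)) = 9/(-2 + (179 - 23/167)) = 9/(-2 + 29870/167) = 9/(29536/167) = 9*(167/29536) = 1503/29536 ≈ 0.050887)
S + U = 59 + 1503/29536 = 1744127/29536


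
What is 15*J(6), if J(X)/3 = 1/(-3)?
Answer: -15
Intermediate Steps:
J(X) = -1 (J(X) = 3/(-3) = 3*(-⅓) = -1)
15*J(6) = 15*(-1) = -15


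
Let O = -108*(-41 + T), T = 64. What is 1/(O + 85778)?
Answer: 1/83294 ≈ 1.2006e-5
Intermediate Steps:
O = -2484 (O = -108*(-41 + 64) = -108*23 = -2484)
1/(O + 85778) = 1/(-2484 + 85778) = 1/83294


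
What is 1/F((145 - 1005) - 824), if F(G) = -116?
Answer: -1/116 ≈ -0.0086207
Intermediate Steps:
1/F((145 - 1005) - 824) = 1/(-116) = -1/116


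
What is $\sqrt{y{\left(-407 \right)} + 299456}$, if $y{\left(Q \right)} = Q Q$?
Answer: $\sqrt{465105} \approx 681.99$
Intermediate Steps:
$y{\left(Q \right)} = Q^{2}$
$\sqrt{y{\left(-407 \right)} + 299456} = \sqrt{\left(-407\right)^{2} + 299456} = \sqrt{165649 + 299456} = \sqrt{465105}$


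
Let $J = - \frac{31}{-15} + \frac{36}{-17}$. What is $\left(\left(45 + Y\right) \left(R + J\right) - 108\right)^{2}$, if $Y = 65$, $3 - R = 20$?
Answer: $\frac{10234154896}{2601} \approx 3.9347 \cdot 10^{6}$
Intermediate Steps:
$R = -17$ ($R = 3 - 20 = -17$)
$J = - \frac{13}{255}$ ($J = \left(-31\right) \left(- \frac{1}{15}\right) + 36 \left(- \frac{1}{17}\right) = \frac{31}{15} - \frac{36}{17} = - \frac{13}{255} \approx -0.05098$)
$\left(\left(45 + Y\right) \left(R + J\right) - 108\right)^{2} = \left(\left(45 + 65\right) \left(-17 - \frac{13}{255}\right) - 108\right)^{2} = \left(110 \left(- \frac{4348}{255}\right) - 108\right)^{2} = \left(- \frac{95656}{51} - 108\right)^{2} = \left(- \frac{101164}{51}\right)^{2} = \frac{10234154896}{2601}$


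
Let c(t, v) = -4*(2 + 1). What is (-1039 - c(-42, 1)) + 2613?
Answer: 1586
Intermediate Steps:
c(t, v) = -12 (c(t, v) = -4*3 = -12)
(-1039 - c(-42, 1)) + 2613 = (-1039 - 1*(-12)) + 2613 = (-1039 + 12) + 2613 = -1027 + 2613 = 1586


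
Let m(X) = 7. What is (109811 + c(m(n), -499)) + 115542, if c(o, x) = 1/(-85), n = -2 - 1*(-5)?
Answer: 19155004/85 ≈ 2.2535e+5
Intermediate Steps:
n = 3 (n = -2 + 5 = 3)
c(o, x) = -1/85
(109811 + c(m(n), -499)) + 115542 = (109811 - 1/85) + 115542 = 9333934/85 + 115542 = 19155004/85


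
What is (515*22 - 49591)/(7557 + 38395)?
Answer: -38261/45952 ≈ -0.83263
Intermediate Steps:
(515*22 - 49591)/(7557 + 38395) = (11330 - 49591)/45952 = -38261*1/45952 = -38261/45952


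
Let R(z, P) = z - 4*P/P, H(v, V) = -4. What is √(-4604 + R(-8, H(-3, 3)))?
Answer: 2*I*√1154 ≈ 67.941*I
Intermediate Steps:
R(z, P) = -4 + z (R(z, P) = z - 4*1 = z - 4 = -4 + z)
√(-4604 + R(-8, H(-3, 3))) = √(-4604 + (-4 - 8)) = √(-4604 - 12) = √(-4616) = 2*I*√1154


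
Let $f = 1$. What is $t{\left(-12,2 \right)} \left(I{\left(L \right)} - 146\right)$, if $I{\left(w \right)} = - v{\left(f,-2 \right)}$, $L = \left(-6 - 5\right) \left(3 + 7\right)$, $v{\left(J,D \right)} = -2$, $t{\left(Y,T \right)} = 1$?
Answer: $-144$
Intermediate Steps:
$L = -110$ ($L = \left(-11\right) 10 = -110$)
$I{\left(w \right)} = 2$ ($I{\left(w \right)} = \left(-1\right) \left(-2\right) = 2$)
$t{\left(-12,2 \right)} \left(I{\left(L \right)} - 146\right) = 1 \left(2 - 146\right) = 1 \left(-144\right) = -144$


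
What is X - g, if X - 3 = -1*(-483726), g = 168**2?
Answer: 455505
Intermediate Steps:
g = 28224
X = 483729 (X = 3 - 1*(-483726) = 3 + 483726 = 483729)
X - g = 483729 - 1*28224 = 483729 - 28224 = 455505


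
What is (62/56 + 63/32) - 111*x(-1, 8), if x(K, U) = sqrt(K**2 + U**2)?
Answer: 689/224 - 111*sqrt(65) ≈ -891.83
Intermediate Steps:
(62/56 + 63/32) - 111*x(-1, 8) = (62/56 + 63/32) - 111*sqrt((-1)**2 + 8**2) = (62*(1/56) + 63*(1/32)) - 111*sqrt(1 + 64) = (31/28 + 63/32) - 111*sqrt(65) = 689/224 - 111*sqrt(65)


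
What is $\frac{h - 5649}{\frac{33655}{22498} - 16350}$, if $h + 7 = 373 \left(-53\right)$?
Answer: $\frac{114402330}{73561729} \approx 1.5552$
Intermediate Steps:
$h = -19776$ ($h = -7 + 373 \left(-53\right) = -7 - 19769 = -19776$)
$\frac{h - 5649}{\frac{33655}{22498} - 16350} = \frac{-19776 - 5649}{\frac{33655}{22498} - 16350} = - \frac{25425}{33655 \cdot \frac{1}{22498} - 16350} = - \frac{25425}{\frac{33655}{22498} - 16350} = - \frac{25425}{- \frac{367808645}{22498}} = \left(-25425\right) \left(- \frac{22498}{367808645}\right) = \frac{114402330}{73561729}$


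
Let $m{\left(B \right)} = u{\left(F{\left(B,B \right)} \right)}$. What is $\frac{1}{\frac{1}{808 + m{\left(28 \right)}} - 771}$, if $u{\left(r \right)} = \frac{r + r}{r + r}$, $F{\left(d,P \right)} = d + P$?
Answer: $- \frac{809}{623738} \approx -0.001297$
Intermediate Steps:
$F{\left(d,P \right)} = P + d$
$u{\left(r \right)} = 1$ ($u{\left(r \right)} = \frac{2 r}{2 r} = 2 r \frac{1}{2 r} = 1$)
$m{\left(B \right)} = 1$
$\frac{1}{\frac{1}{808 + m{\left(28 \right)}} - 771} = \frac{1}{\frac{1}{808 + 1} - 771} = \frac{1}{\frac{1}{809} - 771} = \frac{1}{- \frac{623738}{809}} = - \frac{809}{623738}$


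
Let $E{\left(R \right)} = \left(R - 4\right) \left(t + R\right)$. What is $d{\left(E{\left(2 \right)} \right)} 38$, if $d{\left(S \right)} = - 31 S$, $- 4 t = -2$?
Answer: $5890$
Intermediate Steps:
$t = \frac{1}{2}$ ($t = \left(- \frac{1}{4}\right) \left(-2\right) = \frac{1}{2} \approx 0.5$)
$E{\left(R \right)} = \left(\frac{1}{2} + R\right) \left(-4 + R\right)$ ($E{\left(R \right)} = \left(R - 4\right) \left(\frac{1}{2} + R\right) = \left(-4 + R\right) \left(\frac{1}{2} + R\right) = \left(\frac{1}{2} + R\right) \left(-4 + R\right)$)
$d{\left(E{\left(2 \right)} \right)} 38 = - 31 \left(-2 + 2^{2} - 7\right) 38 = - 31 \left(-2 + 4 - 7\right) 38 = \left(-31\right) \left(-5\right) 38 = 155 \cdot 38 = 5890$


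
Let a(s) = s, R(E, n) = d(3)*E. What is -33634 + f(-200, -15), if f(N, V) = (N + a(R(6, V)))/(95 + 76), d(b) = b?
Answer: -5751596/171 ≈ -33635.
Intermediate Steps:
R(E, n) = 3*E
f(N, V) = 2/19 + N/171 (f(N, V) = (N + 3*6)/(95 + 76) = (N + 18)/171 = (18 + N)*(1/171) = 2/19 + N/171)
-33634 + f(-200, -15) = -33634 + (2/19 + (1/171)*(-200)) = -33634 + (2/19 - 200/171) = -33634 - 182/171 = -5751596/171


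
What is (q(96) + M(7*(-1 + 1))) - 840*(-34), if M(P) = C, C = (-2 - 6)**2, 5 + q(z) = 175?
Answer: 28794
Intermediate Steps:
q(z) = 170 (q(z) = -5 + 175 = 170)
C = 64 (C = (-8)**2 = 64)
M(P) = 64
(q(96) + M(7*(-1 + 1))) - 840*(-34) = (170 + 64) - 840*(-34) = 234 + 28560 = 28794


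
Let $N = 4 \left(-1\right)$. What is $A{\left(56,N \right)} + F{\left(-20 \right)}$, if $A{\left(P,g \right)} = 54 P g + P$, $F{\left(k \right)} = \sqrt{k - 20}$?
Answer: $-12040 + 2 i \sqrt{10} \approx -12040.0 + 6.3246 i$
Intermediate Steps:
$N = -4$
$F{\left(k \right)} = \sqrt{-20 + k}$
$A{\left(P,g \right)} = P + 54 P g$ ($A{\left(P,g \right)} = 54 P g + P = P + 54 P g$)
$A{\left(56,N \right)} + F{\left(-20 \right)} = 56 \left(1 + 54 \left(-4\right)\right) + \sqrt{-20 - 20} = 56 \left(1 - 216\right) + \sqrt{-40} = 56 \left(-215\right) + 2 i \sqrt{10} = -12040 + 2 i \sqrt{10}$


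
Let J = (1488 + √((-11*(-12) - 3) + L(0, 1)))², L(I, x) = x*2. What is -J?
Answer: -(1488 + √131)² ≈ -2.2483e+6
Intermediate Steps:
L(I, x) = 2*x
J = (1488 + √131)² (J = (1488 + √((-11*(-12) - 3) + 2*1))² = (1488 + √((132 - 3) + 2))² = (1488 + √(129 + 2))² = (1488 + √131)² ≈ 2.2483e+6)
-J = -(1488 + √131)²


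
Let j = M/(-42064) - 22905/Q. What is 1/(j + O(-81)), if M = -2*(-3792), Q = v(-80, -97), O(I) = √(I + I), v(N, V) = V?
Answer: 5114818437157/1210372165490889 - 65031630169*I*√2/403457388496963 ≈ 0.0042258 - 0.00022795*I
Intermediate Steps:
O(I) = √2*√I (O(I) = √(2*I) = √2*√I)
Q = -97
M = 7584
j = 60171267/255013 (j = 7584/(-42064) - 22905/(-97) = 7584*(-1/42064) - 22905*(-1/97) = -474/2629 + 22905/97 = 60171267/255013 ≈ 235.95)
1/(j + O(-81)) = 1/(60171267/255013 + √2*√(-81)) = 1/(60171267/255013 + √2*(9*I)) = 1/(60171267/255013 + 9*I*√2)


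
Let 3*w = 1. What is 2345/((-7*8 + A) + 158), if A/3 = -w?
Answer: 2345/101 ≈ 23.218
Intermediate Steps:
w = ⅓ (w = (⅓)*1 = ⅓ ≈ 0.33333)
A = -1 (A = 3*(-1*⅓) = 3*(-⅓) = -1)
2345/((-7*8 + A) + 158) = 2345/((-7*8 - 1) + 158) = 2345/((-56 - 1) + 158) = 2345/(-57 + 158) = 2345/101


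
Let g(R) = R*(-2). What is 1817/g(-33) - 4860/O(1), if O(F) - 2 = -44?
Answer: 66179/462 ≈ 143.24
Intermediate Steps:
O(F) = -42 (O(F) = 2 - 44 = -42)
g(R) = -2*R
1817/g(-33) - 4860/O(1) = 1817/((-2*(-33))) - 4860/(-42) = 1817/66 - 4860*(-1/42) = 1817*(1/66) + 810/7 = 1817/66 + 810/7 = 66179/462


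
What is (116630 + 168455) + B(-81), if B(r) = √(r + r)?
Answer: 285085 + 9*I*√2 ≈ 2.8509e+5 + 12.728*I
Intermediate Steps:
B(r) = √2*√r (B(r) = √(2*r) = √2*√r)
(116630 + 168455) + B(-81) = (116630 + 168455) + √2*√(-81) = 285085 + √2*(9*I) = 285085 + 9*I*√2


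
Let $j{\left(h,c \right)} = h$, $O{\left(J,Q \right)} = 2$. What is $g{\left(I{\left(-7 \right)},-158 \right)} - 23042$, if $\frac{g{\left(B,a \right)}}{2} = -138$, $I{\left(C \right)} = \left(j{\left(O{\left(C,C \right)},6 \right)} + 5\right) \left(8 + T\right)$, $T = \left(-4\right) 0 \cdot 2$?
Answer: $-23318$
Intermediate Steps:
$T = 0$ ($T = 0 \cdot 2 = 0$)
$I{\left(C \right)} = 56$ ($I{\left(C \right)} = \left(2 + 5\right) \left(8 + 0\right) = 7 \cdot 8 = 56$)
$g{\left(B,a \right)} = -276$ ($g{\left(B,a \right)} = 2 \left(-138\right) = -276$)
$g{\left(I{\left(-7 \right)},-158 \right)} - 23042 = -276 - 23042 = -23318$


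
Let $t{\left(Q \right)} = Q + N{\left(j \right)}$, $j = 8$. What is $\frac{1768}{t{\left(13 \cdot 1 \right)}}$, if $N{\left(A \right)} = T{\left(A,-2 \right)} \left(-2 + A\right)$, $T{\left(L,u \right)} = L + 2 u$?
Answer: $\frac{1768}{37} \approx 47.784$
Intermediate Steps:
$N{\left(A \right)} = \left(-4 + A\right) \left(-2 + A\right)$ ($N{\left(A \right)} = \left(A + 2 \left(-2\right)\right) \left(-2 + A\right) = \left(A - 4\right) \left(-2 + A\right) = \left(-4 + A\right) \left(-2 + A\right)$)
$t{\left(Q \right)} = 24 + Q$ ($t{\left(Q \right)} = Q + \left(-4 + 8\right) \left(-2 + 8\right) = Q + 4 \cdot 6 = Q + 24 = 24 + Q$)
$\frac{1768}{t{\left(13 \cdot 1 \right)}} = \frac{1768}{24 + 13 \cdot 1} = \frac{1768}{24 + 13} = \frac{1768}{37}$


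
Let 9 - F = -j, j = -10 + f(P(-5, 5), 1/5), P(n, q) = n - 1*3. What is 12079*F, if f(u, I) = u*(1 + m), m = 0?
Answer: -108711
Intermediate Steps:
P(n, q) = -3 + n (P(n, q) = n - 3 = -3 + n)
f(u, I) = u (f(u, I) = u*(1 + 0) = u*1 = u)
j = -18 (j = -10 + (-3 - 5) = -10 - 8 = -18)
F = -9 (F = 9 - (-1)*(-18) = 9 - 1*18 = 9 - 18 = -9)
12079*F = 12079*(-9) = -108711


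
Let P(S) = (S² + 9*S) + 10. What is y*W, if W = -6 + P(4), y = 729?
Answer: 40824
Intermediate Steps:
P(S) = 10 + S² + 9*S
W = 56 (W = -6 + (10 + 4² + 9*4) = -6 + (10 + 16 + 36) = -6 + 62 = 56)
y*W = 729*56 = 40824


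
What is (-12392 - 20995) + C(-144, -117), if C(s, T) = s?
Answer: -33531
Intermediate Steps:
(-12392 - 20995) + C(-144, -117) = (-12392 - 20995) - 144 = -33387 - 144 = -33531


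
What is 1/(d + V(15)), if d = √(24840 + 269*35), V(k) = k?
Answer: -3/6806 + √34255/34030 ≈ 0.0049980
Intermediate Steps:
d = √34255 (d = √(24840 + 9415) = √34255 ≈ 185.08)
1/(d + V(15)) = 1/(√34255 + 15) = 1/(15 + √34255)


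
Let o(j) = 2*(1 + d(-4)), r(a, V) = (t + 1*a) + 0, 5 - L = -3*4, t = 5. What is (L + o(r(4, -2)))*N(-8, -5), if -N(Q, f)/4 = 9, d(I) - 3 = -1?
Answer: -828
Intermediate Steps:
d(I) = 2 (d(I) = 3 - 1 = 2)
N(Q, f) = -36 (N(Q, f) = -4*9 = -36)
L = 17 (L = 5 - (-3)*4 = 5 - 1*(-12) = 5 + 12 = 17)
r(a, V) = 5 + a (r(a, V) = (5 + 1*a) + 0 = (5 + a) + 0 = 5 + a)
o(j) = 6 (o(j) = 2*(1 + 2) = 2*3 = 6)
(L + o(r(4, -2)))*N(-8, -5) = (17 + 6)*(-36) = 23*(-36) = -828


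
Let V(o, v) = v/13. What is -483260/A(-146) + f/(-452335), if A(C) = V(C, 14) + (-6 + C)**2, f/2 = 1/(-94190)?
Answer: -66915881063371567/3199305920928975 ≈ -20.916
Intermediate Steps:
f = -1/47095 (f = 2/(-94190) = 2*(-1/94190) = -1/47095 ≈ -2.1234e-5)
V(o, v) = v/13 (V(o, v) = v*(1/13) = v/13)
A(C) = 14/13 + (-6 + C)**2 (A(C) = (1/13)*14 + (-6 + C)**2 = 14/13 + (-6 + C)**2)
-483260/A(-146) + f/(-452335) = -483260/(14/13 + (-6 - 146)**2) - 1/47095/(-452335) = -483260/(14/13 + (-152)**2) - 1/47095*(-1/452335) = -483260/(14/13 + 23104) + 1/21302716825 = -483260/300366/13 + 1/21302716825 = -483260*13/300366 + 1/21302716825 = -3141190/150183 + 1/21302716825 = -66915881063371567/3199305920928975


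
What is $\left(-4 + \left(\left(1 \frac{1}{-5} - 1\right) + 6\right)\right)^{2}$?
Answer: $\frac{16}{25} \approx 0.64$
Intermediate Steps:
$\left(-4 + \left(\left(1 \frac{1}{-5} - 1\right) + 6\right)\right)^{2} = \left(-4 + \left(\left(1 \left(- \frac{1}{5}\right) - 1\right) + 6\right)\right)^{2} = \left(-4 + \left(\left(- \frac{1}{5} - 1\right) + 6\right)\right)^{2} = \left(-4 + \left(- \frac{6}{5} + 6\right)\right)^{2} = \left(-4 + \frac{24}{5}\right)^{2} = \left(\frac{4}{5}\right)^{2} = \frac{16}{25}$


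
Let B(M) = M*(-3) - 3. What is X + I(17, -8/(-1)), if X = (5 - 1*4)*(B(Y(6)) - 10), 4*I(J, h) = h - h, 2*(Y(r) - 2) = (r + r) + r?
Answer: -46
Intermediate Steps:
Y(r) = 2 + 3*r/2 (Y(r) = 2 + ((r + r) + r)/2 = 2 + (2*r + r)/2 = 2 + (3*r)/2 = 2 + 3*r/2)
B(M) = -3 - 3*M (B(M) = -3*M - 3 = -3 - 3*M)
I(J, h) = 0 (I(J, h) = (h - h)/4 = (¼)*0 = 0)
X = -46 (X = (5 - 1*4)*((-3 - 3*(2 + (3/2)*6)) - 10) = (5 - 4)*((-3 - 3*(2 + 9)) - 10) = 1*((-3 - 3*11) - 10) = 1*((-3 - 33) - 10) = 1*(-36 - 10) = 1*(-46) = -46)
X + I(17, -8/(-1)) = -46 + 0 = -46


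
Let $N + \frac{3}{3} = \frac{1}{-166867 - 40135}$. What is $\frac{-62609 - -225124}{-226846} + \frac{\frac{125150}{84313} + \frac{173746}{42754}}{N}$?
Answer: $- \frac{176734088195002231151}{28211606023848314846} \approx -6.2646$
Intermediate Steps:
$N = - \frac{207003}{207002}$ ($N = -1 + \frac{1}{-166867 - 40135} = -1 + \frac{1}{-207002} = -1 - \frac{1}{207002} = - \frac{207003}{207002} \approx -1.0$)
$\frac{-62609 - -225124}{-226846} + \frac{\frac{125150}{84313} + \frac{173746}{42754}}{N} = \frac{-62609 - -225124}{-226846} + \frac{\frac{125150}{84313} + \frac{173746}{42754}}{- \frac{207003}{207002}} = \left(-62609 + 225124\right) \left(- \frac{1}{226846}\right) + \left(125150 \cdot \frac{1}{84313} + 173746 \cdot \frac{1}{42754}\right) \left(- \frac{207002}{207003}\right) = 162515 \left(- \frac{1}{226846}\right) + \left(\frac{125150}{84313} + \frac{86873}{21377}\right) \left(- \frac{207002}{207003}\right) = - \frac{162515}{226846} + \frac{9999854799}{1802359001} \left(- \frac{207002}{207003}\right) = - \frac{162515}{226846} - \frac{689996647700866}{124364573428001} = - \frac{176734088195002231151}{28211606023848314846}$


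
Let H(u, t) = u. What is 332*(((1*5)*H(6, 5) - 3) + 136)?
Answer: 54116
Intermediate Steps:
332*(((1*5)*H(6, 5) - 3) + 136) = 332*(((1*5)*6 - 3) + 136) = 332*((5*6 - 3) + 136) = 332*((30 - 3) + 136) = 332*(27 + 136) = 332*163 = 54116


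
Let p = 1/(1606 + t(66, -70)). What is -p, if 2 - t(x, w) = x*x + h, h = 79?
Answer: 1/2827 ≈ 0.00035373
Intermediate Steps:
t(x, w) = -77 - x² (t(x, w) = 2 - (x*x + 79) = 2 - (x² + 79) = 2 - (79 + x²) = 2 + (-79 - x²) = -77 - x²)
p = -1/2827 (p = 1/(1606 + (-77 - 1*66²)) = 1/(1606 + (-77 - 1*4356)) = 1/(1606 + (-77 - 4356)) = 1/(1606 - 4433) = 1/(-2827) = -1/2827 ≈ -0.00035373)
-p = -1*(-1/2827) = 1/2827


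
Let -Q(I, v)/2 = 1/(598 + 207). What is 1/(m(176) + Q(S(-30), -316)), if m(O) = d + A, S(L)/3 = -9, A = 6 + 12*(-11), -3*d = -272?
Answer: -2415/85336 ≈ -0.028300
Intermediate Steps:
d = 272/3 (d = -⅓*(-272) = 272/3 ≈ 90.667)
A = -126 (A = 6 - 132 = -126)
S(L) = -27 (S(L) = 3*(-9) = -27)
Q(I, v) = -2/805 (Q(I, v) = -2/(598 + 207) = -2/805)
m(O) = -106/3 (m(O) = 272/3 - 126 = -106/3)
1/(m(176) + Q(S(-30), -316)) = 1/(-106/3 - 2/805) = 1/(-85336/2415) = -2415/85336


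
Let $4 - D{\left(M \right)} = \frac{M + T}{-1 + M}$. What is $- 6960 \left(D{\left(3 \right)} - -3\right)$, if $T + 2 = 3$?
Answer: $-34800$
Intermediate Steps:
$T = 1$ ($T = -2 + 3 = 1$)
$D{\left(M \right)} = 4 - \frac{1 + M}{-1 + M}$ ($D{\left(M \right)} = 4 - \frac{M + 1}{-1 + M} = 4 - \frac{1 + M}{-1 + M}$)
$- 6960 \left(D{\left(3 \right)} - -3\right) = - 6960 \left(\frac{-5 + 3 \cdot 3}{-1 + 3} - -3\right) = - 6960 \left(\frac{-5 + 9}{2} + 3\right) = - 6960 \left(\frac{1}{2} \cdot 4 + 3\right) = - 6960 \left(2 + 3\right) = \left(-6960\right) 5 = -34800$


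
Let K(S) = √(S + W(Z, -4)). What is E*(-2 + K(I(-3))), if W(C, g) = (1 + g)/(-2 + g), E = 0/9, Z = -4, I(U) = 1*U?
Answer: 0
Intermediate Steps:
I(U) = U
E = 0 (E = 0*(⅑) = 0)
W(C, g) = (1 + g)/(-2 + g)
K(S) = √(½ + S) (K(S) = √(S + (1 - 4)/(-2 - 4)) = √(S - 3/(-6)) = √(S - ⅙*(-3)) = √(S + ½) = √(½ + S))
E*(-2 + K(I(-3))) = 0*(-2 + √(2 + 4*(-3))/2) = 0*(-2 + √(2 - 12)/2) = 0*(-2 + √(-10)/2) = 0*(-2 + (I*√10)/2) = 0*(-2 + I*√10/2) = 0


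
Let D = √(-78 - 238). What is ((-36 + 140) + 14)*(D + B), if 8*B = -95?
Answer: -5605/4 + 236*I*√79 ≈ -1401.3 + 2097.6*I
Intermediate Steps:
D = 2*I*√79 (D = √(-316) = 2*I*√79 ≈ 17.776*I)
B = -95/8 (B = (⅛)*(-95) = -95/8 ≈ -11.875)
((-36 + 140) + 14)*(D + B) = ((-36 + 140) + 14)*(2*I*√79 - 95/8) = (104 + 14)*(-95/8 + 2*I*√79) = 118*(-95/8 + 2*I*√79) = -5605/4 + 236*I*√79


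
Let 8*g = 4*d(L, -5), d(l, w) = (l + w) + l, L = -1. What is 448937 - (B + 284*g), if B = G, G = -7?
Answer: 449938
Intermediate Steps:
d(l, w) = w + 2*l
B = -7
g = -7/2 (g = (4*(-5 + 2*(-1)))/8 = (4*(-5 - 2))/8 = (4*(-7))/8 = (⅛)*(-28) = -7/2 ≈ -3.5000)
448937 - (B + 284*g) = 448937 - (-7 + 284*(-7/2)) = 448937 - (-7 - 994) = 448937 - 1*(-1001) = 448937 + 1001 = 449938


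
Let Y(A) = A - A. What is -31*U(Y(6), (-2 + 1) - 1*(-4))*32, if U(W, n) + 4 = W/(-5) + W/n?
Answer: 3968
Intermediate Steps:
Y(A) = 0
U(W, n) = -4 - W/5 + W/n (U(W, n) = -4 + (W/(-5) + W/n) = -4 + (W*(-1/5) + W/n) = -4 + (-W/5 + W/n) = -4 - W/5 + W/n)
-31*U(Y(6), (-2 + 1) - 1*(-4))*32 = -31*(-4 - 1/5*0 + 0/((-2 + 1) - 1*(-4)))*32 = -31*(-4 + 0 + 0/(-1 + 4))*32 = -31*(-4 + 0 + 0/3)*32 = -31*(-4 + 0 + 0*(1/3))*32 = -31*(-4 + 0 + 0)*32 = -31*(-4)*32 = 124*32 = 3968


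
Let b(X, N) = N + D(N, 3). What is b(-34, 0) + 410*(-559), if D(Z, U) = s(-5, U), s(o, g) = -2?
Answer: -229192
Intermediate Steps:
D(Z, U) = -2
b(X, N) = -2 + N (b(X, N) = N - 2 = -2 + N)
b(-34, 0) + 410*(-559) = (-2 + 0) + 410*(-559) = -2 - 229190 = -229192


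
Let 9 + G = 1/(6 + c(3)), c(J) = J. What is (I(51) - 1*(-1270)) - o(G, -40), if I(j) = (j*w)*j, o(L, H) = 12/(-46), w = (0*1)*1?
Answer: 29216/23 ≈ 1270.3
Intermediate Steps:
w = 0 (w = 0*1 = 0)
G = -80/9 (G = -9 + 1/(6 + 3) = -9 + 1/9 = -9 + ⅑ = -80/9 ≈ -8.8889)
o(L, H) = -6/23 (o(L, H) = 12*(-1/46) = -6/23)
I(j) = 0 (I(j) = (j*0)*j = 0*j = 0)
(I(51) - 1*(-1270)) - o(G, -40) = (0 - 1*(-1270)) - 1*(-6/23) = (0 + 1270) + 6/23 = 1270 + 6/23 = 29216/23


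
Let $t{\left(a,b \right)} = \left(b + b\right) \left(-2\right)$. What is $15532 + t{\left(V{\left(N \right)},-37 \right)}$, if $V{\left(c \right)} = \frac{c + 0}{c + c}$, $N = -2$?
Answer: $15680$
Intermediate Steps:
$V{\left(c \right)} = \frac{1}{2}$ ($V{\left(c \right)} = \frac{c}{2 c} = c \frac{1}{2 c} = \frac{1}{2}$)
$t{\left(a,b \right)} = - 4 b$ ($t{\left(a,b \right)} = 2 b \left(-2\right) = - 4 b$)
$15532 + t{\left(V{\left(N \right)},-37 \right)} = 15532 - -148 = 15532 + 148 = 15680$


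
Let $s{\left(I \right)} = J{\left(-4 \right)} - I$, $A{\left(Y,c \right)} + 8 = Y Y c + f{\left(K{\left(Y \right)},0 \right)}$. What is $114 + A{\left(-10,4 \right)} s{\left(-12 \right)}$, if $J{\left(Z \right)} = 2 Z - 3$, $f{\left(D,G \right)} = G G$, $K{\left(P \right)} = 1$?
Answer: $506$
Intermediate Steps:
$f{\left(D,G \right)} = G^{2}$
$J{\left(Z \right)} = -3 + 2 Z$
$A{\left(Y,c \right)} = -8 + c Y^{2}$ ($A{\left(Y,c \right)} = -8 + \left(Y Y c + 0^{2}\right) = -8 + \left(Y^{2} c + 0\right) = -8 + \left(c Y^{2} + 0\right) = -8 + c Y^{2}$)
$s{\left(I \right)} = -11 - I$ ($s{\left(I \right)} = \left(-3 + 2 \left(-4\right)\right) - I = \left(-3 - 8\right) - I = -11 - I$)
$114 + A{\left(-10,4 \right)} s{\left(-12 \right)} = 114 + \left(-8 + 4 \left(-10\right)^{2}\right) \left(-11 - -12\right) = 114 + \left(-8 + 4 \cdot 100\right) \left(-11 + 12\right) = 114 + \left(-8 + 400\right) 1 = 114 + 392 \cdot 1 = 114 + 392 = 506$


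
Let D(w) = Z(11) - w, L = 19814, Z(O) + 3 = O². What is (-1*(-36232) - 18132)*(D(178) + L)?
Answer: 357547400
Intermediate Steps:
Z(O) = -3 + O²
D(w) = 118 - w (D(w) = (-3 + 11²) - w = (-3 + 121) - w = 118 - w)
(-1*(-36232) - 18132)*(D(178) + L) = (-1*(-36232) - 18132)*((118 - 1*178) + 19814) = (36232 - 18132)*((118 - 178) + 19814) = 18100*(-60 + 19814) = 18100*19754 = 357547400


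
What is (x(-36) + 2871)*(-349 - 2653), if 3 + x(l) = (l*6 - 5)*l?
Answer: -32493648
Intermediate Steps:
x(l) = -3 + l*(-5 + 6*l) (x(l) = -3 + (l*6 - 5)*l = -3 + (6*l - 5)*l = -3 + (-5 + 6*l)*l = -3 + l*(-5 + 6*l))
(x(-36) + 2871)*(-349 - 2653) = ((-3 - 5*(-36) + 6*(-36)**2) + 2871)*(-349 - 2653) = ((-3 + 180 + 6*1296) + 2871)*(-3002) = ((-3 + 180 + 7776) + 2871)*(-3002) = (7953 + 2871)*(-3002) = 10824*(-3002) = -32493648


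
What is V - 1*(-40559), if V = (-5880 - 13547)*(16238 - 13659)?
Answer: -50061674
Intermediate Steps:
V = -50102233 (V = -19427*2579 = -50102233)
V - 1*(-40559) = -50102233 - 1*(-40559) = -50102233 + 40559 = -50061674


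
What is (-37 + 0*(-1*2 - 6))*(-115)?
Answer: 4255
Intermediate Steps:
(-37 + 0*(-1*2 - 6))*(-115) = (-37 + 0*(-2 - 6))*(-115) = (-37 + 0*(-8))*(-115) = (-37 + 0)*(-115) = -37*(-115) = 4255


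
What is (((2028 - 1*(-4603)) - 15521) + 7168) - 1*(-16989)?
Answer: 15267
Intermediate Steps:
(((2028 - 1*(-4603)) - 15521) + 7168) - 1*(-16989) = (((2028 + 4603) - 15521) + 7168) + 16989 = ((6631 - 15521) + 7168) + 16989 = (-8890 + 7168) + 16989 = -1722 + 16989 = 15267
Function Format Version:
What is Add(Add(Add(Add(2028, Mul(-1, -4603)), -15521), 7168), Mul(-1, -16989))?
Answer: 15267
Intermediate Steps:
Add(Add(Add(Add(2028, Mul(-1, -4603)), -15521), 7168), Mul(-1, -16989)) = Add(Add(Add(Add(2028, 4603), -15521), 7168), 16989) = Add(Add(Add(6631, -15521), 7168), 16989) = Add(Add(-8890, 7168), 16989) = Add(-1722, 16989) = 15267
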